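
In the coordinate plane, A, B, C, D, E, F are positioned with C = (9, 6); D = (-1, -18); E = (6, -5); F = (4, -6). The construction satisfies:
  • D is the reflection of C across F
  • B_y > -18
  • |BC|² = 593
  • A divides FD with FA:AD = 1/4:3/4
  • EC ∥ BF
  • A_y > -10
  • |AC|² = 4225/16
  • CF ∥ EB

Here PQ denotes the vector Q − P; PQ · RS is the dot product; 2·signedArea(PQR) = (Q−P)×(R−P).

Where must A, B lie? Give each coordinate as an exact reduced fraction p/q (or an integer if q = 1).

1. A_x = 11/4  [A divides FD with FA:AD = 1/4:3/4]
2. A_y = -9  [A divides FD with FA:AD = 1/4:3/4]
   → A = (11/4, -9)
3. B_x = 1  [EC ∥ BF ∩ CF ∥ EB]
4. B_y = -17  [EC ∥ BF ∩ CF ∥ EB]
   → B = (1, -17)

A = (11/4, -9)
B = (1, -17)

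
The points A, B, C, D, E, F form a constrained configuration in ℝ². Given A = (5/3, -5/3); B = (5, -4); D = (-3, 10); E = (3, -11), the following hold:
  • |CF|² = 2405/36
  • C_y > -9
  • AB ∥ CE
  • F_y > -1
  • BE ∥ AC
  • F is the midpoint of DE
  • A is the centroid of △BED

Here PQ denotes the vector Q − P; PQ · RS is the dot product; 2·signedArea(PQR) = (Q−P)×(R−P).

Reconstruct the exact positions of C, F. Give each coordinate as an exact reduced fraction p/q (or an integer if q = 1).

C = (-1/3, -26/3)
F = (0, -1/2)

1. C_x = -1/3  [AB ∥ CE ∩ BE ∥ AC]
2. C_y = -26/3  [AB ∥ CE ∩ BE ∥ AC]
   → C = (-1/3, -26/3)
3. F_x = 0  [F is the midpoint of DE]
4. F_y = -1/2  [F is the midpoint of DE]
   → F = (0, -1/2)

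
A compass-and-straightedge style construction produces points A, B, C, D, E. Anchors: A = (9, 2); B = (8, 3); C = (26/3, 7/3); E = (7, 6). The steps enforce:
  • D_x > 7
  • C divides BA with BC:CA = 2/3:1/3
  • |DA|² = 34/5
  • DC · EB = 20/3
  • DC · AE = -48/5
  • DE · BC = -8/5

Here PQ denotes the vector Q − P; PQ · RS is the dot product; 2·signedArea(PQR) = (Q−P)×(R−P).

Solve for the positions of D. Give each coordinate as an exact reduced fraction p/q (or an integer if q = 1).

1. D_x = 38/5  [DC · EB = 20/3 ∩ DC · AE = -48/5]
2. D_y = 21/5  [DC · EB = 20/3 ∩ DC · AE = -48/5]
   → D = (38/5, 21/5)

D = (38/5, 21/5)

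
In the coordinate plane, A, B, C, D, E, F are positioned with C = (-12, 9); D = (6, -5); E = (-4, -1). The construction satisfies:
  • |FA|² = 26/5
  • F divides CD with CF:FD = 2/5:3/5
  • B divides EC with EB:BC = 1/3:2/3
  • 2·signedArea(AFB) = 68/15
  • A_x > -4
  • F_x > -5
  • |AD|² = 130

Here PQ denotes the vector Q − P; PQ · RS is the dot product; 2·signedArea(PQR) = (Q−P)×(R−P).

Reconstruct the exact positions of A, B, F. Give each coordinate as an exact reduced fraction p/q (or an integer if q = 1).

1. B_x = -20/3  [B divides EC with EB:BC = 1/3:2/3]
2. B_y = 7/3  [B divides EC with EB:BC = 1/3:2/3]
   → B = (-20/3, 7/3)
3. F_x = -24/5  [F divides CD with CF:FD = 2/5:3/5]
4. F_y = 17/5  [F divides CD with CF:FD = 2/5:3/5]
   → F = (-24/5, 17/5)
5. A_x = -3  [line 16/15·x + -28/15·y + 104/15 = 0 ∩ |FA|² = 26/5]
6. A_y = 2  [line 16/15·x + -28/15·y + 104/15 = 0 ∩ |FA|² = 26/5]
   → A = (-3, 2)

A = (-3, 2)
B = (-20/3, 7/3)
F = (-24/5, 17/5)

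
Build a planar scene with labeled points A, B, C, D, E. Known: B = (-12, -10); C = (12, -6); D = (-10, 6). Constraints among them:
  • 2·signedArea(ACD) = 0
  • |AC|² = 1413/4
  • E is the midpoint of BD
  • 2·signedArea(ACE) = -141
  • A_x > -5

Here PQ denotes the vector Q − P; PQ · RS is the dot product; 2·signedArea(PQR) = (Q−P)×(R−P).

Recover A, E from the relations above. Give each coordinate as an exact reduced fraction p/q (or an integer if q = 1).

1. E_x = -11  [E is the midpoint of BD]
2. E_y = -2  [E is the midpoint of BD]
   → E = (-11, -2)
3. A_x = -9/2  [2·signedArea(ACD) = 0 ∩ 2·signedArea(ACE) = -141]
4. A_y = 3  [2·signedArea(ACD) = 0 ∩ 2·signedArea(ACE) = -141]
   → A = (-9/2, 3)

A = (-9/2, 3)
E = (-11, -2)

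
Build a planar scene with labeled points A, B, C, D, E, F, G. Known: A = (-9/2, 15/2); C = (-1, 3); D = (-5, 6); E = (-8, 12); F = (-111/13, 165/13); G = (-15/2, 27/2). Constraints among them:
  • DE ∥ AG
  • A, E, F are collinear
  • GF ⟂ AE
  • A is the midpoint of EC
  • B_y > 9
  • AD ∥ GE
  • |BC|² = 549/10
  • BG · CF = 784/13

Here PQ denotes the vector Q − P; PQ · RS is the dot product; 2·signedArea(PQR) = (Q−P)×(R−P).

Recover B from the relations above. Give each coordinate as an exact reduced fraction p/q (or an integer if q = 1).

1. B_x = -49/10  [line 98/13·x + -126/13·y + 1652/13 = 0 ∩ |BC|² = 549/10]
2. B_y = 93/10  [line 98/13·x + -126/13·y + 1652/13 = 0 ∩ |BC|² = 549/10]
   → B = (-49/10, 93/10)

B = (-49/10, 93/10)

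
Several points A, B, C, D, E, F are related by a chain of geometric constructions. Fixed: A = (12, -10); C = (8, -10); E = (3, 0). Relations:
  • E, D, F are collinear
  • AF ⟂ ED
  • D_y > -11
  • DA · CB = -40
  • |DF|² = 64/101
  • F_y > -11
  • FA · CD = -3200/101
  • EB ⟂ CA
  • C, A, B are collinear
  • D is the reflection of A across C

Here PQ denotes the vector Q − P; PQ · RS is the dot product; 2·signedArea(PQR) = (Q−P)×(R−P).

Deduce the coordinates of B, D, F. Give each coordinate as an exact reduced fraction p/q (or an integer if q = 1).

1. B_x = 3  [C, A, B are collinear ∩ EB ⟂ CA]
2. B_y = -10  [C, A, B are collinear ∩ EB ⟂ CA]
   → B = (3, -10)
3. D_x = 4  [D is the reflection of A across C]
4. D_y = -10  [D is the reflection of A across C]
   → D = (4, -10)
5. F_x = 412/101  [E, D, F are collinear ∩ AF ⟂ ED]
6. F_y = -1090/101  [E, D, F are collinear ∩ AF ⟂ ED]
   → F = (412/101, -1090/101)

B = (3, -10)
D = (4, -10)
F = (412/101, -1090/101)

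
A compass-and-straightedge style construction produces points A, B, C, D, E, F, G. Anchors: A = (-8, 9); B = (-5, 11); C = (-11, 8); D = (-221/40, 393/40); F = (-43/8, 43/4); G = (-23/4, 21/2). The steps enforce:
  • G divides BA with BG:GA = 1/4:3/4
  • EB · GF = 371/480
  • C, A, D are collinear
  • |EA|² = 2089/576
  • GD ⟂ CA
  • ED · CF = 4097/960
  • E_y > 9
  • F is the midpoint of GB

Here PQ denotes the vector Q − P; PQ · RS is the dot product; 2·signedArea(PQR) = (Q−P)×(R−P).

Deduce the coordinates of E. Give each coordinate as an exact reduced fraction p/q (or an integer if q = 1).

1. E_x = -63/10  [ED · CF = 4097/960 ∩ EB · GF = 371/480]
2. E_y = 1183/120  [ED · CF = 4097/960 ∩ EB · GF = 371/480]
   → E = (-63/10, 1183/120)

E = (-63/10, 1183/120)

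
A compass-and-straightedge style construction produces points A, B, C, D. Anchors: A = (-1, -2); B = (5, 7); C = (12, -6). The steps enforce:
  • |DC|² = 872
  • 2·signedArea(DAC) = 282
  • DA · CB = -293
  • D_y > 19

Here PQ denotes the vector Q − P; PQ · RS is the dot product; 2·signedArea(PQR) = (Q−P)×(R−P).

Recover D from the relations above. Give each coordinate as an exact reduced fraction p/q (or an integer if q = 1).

1. D_x = -2  [DA · CB = -293 ∩ 2·signedArea(DAC) = 282]
2. D_y = 20  [DA · CB = -293 ∩ 2·signedArea(DAC) = 282]
   → D = (-2, 20)

D = (-2, 20)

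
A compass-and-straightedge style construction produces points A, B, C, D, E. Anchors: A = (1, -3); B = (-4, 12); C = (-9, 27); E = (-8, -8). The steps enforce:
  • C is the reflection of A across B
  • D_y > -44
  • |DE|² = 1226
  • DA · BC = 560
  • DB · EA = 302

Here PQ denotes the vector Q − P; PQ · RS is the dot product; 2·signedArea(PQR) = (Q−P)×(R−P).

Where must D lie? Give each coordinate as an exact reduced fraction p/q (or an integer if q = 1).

1. D_x = -7  [DB · EA = 302 ∩ DA · BC = 560]
2. D_y = -43  [DB · EA = 302 ∩ DA · BC = 560]
   → D = (-7, -43)

D = (-7, -43)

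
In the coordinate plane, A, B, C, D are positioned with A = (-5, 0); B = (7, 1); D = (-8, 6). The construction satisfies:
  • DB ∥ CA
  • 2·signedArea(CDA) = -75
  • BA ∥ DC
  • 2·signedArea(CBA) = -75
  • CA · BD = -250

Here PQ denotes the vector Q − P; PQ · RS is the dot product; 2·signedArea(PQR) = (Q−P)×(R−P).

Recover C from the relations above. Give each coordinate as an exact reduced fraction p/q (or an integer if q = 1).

1. C_x = -20  [DB ∥ CA ∩ BA ∥ DC]
2. C_y = 5  [DB ∥ CA ∩ BA ∥ DC]
   → C = (-20, 5)

C = (-20, 5)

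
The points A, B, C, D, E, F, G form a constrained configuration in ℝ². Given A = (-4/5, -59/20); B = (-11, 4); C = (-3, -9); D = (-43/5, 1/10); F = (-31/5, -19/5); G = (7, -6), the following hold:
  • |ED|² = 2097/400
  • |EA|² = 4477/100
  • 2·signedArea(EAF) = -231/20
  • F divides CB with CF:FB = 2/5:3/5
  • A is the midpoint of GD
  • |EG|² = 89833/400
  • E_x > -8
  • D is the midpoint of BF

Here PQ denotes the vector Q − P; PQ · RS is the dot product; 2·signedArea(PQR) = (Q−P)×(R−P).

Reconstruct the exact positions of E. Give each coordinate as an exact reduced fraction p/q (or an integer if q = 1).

E = (-37/5, -37/20)

1. E_x = -37/5  [line 17/20·x + -27/5·y + -37/10 = 0 ∩ |ED|² = 2097/400]
2. E_y = -37/20  [line 17/20·x + -27/5·y + -37/10 = 0 ∩ |ED|² = 2097/400]
   → E = (-37/5, -37/20)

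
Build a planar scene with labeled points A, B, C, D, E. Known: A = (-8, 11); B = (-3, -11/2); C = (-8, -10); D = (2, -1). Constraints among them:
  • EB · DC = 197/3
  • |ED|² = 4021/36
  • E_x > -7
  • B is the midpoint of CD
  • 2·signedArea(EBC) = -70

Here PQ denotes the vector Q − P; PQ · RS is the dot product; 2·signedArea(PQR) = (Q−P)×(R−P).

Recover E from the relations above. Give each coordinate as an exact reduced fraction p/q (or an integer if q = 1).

E = (-19/3, 11/2)

1. E_x = -19/3  [2·signedArea(EBC) = -70 ∩ EB · DC = 197/3]
2. E_y = 11/2  [2·signedArea(EBC) = -70 ∩ EB · DC = 197/3]
   → E = (-19/3, 11/2)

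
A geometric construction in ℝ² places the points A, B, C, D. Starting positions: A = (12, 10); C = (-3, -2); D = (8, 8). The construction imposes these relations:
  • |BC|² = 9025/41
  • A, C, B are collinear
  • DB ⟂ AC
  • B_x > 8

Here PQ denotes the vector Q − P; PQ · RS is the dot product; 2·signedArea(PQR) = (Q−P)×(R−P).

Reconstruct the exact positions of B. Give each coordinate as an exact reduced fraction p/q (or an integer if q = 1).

1. B_x = 352/41  [A, C, B are collinear ∩ DB ⟂ AC]
2. B_y = 298/41  [A, C, B are collinear ∩ DB ⟂ AC]
   → B = (352/41, 298/41)

B = (352/41, 298/41)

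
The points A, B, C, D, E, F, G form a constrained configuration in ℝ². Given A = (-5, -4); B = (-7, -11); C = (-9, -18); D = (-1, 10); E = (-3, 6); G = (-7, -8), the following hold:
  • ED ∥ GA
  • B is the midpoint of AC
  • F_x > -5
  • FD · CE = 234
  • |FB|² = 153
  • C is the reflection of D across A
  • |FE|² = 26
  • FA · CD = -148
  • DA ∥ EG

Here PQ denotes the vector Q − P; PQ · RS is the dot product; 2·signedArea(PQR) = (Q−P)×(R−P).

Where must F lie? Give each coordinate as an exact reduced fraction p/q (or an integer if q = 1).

F = (-4, 1)

1. F_x = -4  [FD · CE = 234 ∩ FA · CD = -148]
2. F_y = 1  [FD · CE = 234 ∩ FA · CD = -148]
   → F = (-4, 1)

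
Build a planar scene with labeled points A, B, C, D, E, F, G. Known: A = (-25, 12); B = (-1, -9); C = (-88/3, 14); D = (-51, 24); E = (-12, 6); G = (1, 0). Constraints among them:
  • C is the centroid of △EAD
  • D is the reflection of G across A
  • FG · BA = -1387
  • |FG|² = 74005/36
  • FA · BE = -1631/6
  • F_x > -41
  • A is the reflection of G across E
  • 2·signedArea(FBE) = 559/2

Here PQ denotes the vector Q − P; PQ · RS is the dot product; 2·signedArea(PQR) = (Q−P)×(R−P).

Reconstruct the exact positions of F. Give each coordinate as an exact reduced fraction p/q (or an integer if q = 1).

F = (-241/6, 19)

1. F_x = -241/6  [FA · BE = -1631/6 ∩ FG · BA = -1387]
2. F_y = 19  [FA · BE = -1631/6 ∩ FG · BA = -1387]
   → F = (-241/6, 19)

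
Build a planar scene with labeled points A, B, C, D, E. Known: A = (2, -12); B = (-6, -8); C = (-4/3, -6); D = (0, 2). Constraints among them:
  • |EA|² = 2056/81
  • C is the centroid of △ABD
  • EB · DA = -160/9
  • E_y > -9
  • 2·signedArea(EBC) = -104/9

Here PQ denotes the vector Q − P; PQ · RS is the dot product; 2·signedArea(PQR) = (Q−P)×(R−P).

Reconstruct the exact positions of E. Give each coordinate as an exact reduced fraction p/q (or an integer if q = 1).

E = (-16/9, -26/3)

1. E_x = -16/9  [2·signedArea(EBC) = -104/9 ∩ EB · DA = -160/9]
2. E_y = -26/3  [2·signedArea(EBC) = -104/9 ∩ EB · DA = -160/9]
   → E = (-16/9, -26/3)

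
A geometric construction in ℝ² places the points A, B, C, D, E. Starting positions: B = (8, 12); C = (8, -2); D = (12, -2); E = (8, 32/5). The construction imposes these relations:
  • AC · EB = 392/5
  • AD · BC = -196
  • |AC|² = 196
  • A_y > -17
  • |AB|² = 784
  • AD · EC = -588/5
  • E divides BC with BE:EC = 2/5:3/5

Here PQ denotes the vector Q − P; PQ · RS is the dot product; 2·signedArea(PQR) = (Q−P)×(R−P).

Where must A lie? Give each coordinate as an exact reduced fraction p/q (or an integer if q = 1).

1. A_y = -16  [AD · BC = -196]
2. A_x = 8  [|AC|² = 196]
   → A = (8, -16)

A = (8, -16)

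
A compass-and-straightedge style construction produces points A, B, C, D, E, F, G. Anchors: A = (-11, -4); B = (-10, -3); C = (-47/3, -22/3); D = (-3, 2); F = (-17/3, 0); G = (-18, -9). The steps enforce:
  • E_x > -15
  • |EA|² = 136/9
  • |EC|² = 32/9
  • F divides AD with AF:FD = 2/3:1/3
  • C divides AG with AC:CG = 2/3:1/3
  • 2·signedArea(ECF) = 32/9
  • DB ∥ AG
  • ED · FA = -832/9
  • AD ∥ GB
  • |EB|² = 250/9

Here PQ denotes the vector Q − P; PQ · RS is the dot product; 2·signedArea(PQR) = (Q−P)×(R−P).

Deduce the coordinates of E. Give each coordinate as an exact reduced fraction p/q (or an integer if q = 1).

1. E_x = -43/3  [2·signedArea(ECF) = 32/9 ∩ ED · FA = -832/9]
2. E_y = -6  [2·signedArea(ECF) = 32/9 ∩ ED · FA = -832/9]
   → E = (-43/3, -6)

E = (-43/3, -6)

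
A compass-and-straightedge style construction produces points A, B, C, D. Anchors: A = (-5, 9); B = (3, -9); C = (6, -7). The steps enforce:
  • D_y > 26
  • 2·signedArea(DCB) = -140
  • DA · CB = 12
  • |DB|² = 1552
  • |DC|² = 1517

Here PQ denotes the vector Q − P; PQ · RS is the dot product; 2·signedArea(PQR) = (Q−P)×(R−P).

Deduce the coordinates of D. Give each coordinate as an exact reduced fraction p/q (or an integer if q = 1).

1. D_x = -13  [DA · CB = 12 ∩ 2·signedArea(DCB) = -140]
2. D_y = 27  [DA · CB = 12 ∩ 2·signedArea(DCB) = -140]
   → D = (-13, 27)

D = (-13, 27)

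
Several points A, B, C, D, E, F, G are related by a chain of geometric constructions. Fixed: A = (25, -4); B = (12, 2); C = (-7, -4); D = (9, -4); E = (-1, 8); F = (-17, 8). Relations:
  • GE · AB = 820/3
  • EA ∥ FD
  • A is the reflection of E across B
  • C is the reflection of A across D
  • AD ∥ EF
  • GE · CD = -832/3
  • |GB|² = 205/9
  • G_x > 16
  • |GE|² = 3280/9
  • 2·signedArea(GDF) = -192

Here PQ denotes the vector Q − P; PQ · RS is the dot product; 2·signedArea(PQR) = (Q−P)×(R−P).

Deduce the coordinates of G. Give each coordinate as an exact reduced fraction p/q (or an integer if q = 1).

G = (49/3, 0)

1. G_x = 49/3  [GE · CD = -832/3 ∩ 2·signedArea(GDF) = -192]
2. G_y = 0  [GE · CD = -832/3 ∩ 2·signedArea(GDF) = -192]
   → G = (49/3, 0)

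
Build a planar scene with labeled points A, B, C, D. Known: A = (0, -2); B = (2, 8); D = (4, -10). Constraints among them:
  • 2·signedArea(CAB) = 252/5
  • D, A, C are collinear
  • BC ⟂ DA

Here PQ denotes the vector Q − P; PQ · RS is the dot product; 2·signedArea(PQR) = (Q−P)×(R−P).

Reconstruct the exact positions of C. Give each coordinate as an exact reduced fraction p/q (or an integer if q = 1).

1. C_x = -18/5  [D, A, C are collinear ∩ BC ⟂ DA]
2. C_y = 26/5  [D, A, C are collinear ∩ BC ⟂ DA]
   → C = (-18/5, 26/5)

C = (-18/5, 26/5)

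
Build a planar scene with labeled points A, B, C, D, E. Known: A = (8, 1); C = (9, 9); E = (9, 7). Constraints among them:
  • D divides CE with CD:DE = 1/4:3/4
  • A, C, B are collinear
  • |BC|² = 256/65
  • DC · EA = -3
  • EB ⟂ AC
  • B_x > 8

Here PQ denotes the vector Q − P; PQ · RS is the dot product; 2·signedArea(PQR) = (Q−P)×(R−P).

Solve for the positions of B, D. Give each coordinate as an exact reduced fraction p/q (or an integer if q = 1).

1. B_x = 569/65  [A, C, B are collinear ∩ EB ⟂ AC]
2. B_y = 457/65  [A, C, B are collinear ∩ EB ⟂ AC]
   → B = (569/65, 457/65)
3. D_x = 9  [D divides CE with CD:DE = 1/4:3/4]
4. D_y = 17/2  [D divides CE with CD:DE = 1/4:3/4]
   → D = (9, 17/2)

B = (569/65, 457/65)
D = (9, 17/2)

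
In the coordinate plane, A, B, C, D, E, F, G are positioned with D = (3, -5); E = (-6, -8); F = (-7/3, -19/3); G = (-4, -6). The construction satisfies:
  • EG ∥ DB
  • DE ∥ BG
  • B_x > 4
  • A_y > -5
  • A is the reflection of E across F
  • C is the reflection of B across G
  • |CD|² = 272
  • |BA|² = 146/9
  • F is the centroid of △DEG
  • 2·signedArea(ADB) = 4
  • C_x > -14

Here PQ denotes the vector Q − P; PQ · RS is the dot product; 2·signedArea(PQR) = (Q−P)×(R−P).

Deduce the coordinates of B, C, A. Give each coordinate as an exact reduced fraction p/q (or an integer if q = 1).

A = (4/3, -14/3)
B = (5, -3)
C = (-13, -9)

1. B_x = 5  [DE ∥ BG ∩ EG ∥ DB]
2. B_y = -3  [DE ∥ BG ∩ EG ∥ DB]
   → B = (5, -3)
3. C_x = -13  [C is the reflection of B across G]
4. C_y = -9  [C is the reflection of B across G]
   → C = (-13, -9)
5. A_x = 4/3  [A is the reflection of E across F]
6. A_y = -14/3  [A is the reflection of E across F]
   → A = (4/3, -14/3)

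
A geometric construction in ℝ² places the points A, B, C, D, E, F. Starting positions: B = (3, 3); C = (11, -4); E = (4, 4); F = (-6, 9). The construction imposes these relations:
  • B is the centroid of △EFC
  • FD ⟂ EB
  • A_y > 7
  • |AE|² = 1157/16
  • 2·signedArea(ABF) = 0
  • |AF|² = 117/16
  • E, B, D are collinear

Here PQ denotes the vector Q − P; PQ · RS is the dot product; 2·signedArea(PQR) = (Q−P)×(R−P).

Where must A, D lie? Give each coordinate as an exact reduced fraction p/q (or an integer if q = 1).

1. A_x = -15/4  [line -6·x + -9·y + 45 = 0 ∩ |AE|² = 1157/16]
2. A_y = 15/2  [line -6·x + -9·y + 45 = 0 ∩ |AE|² = 1157/16]
   → A = (-15/4, 15/2)
3. D_x = 3/2  [E, B, D are collinear ∩ FD ⟂ EB]
4. D_y = 3/2  [E, B, D are collinear ∩ FD ⟂ EB]
   → D = (3/2, 3/2)

A = (-15/4, 15/2)
D = (3/2, 3/2)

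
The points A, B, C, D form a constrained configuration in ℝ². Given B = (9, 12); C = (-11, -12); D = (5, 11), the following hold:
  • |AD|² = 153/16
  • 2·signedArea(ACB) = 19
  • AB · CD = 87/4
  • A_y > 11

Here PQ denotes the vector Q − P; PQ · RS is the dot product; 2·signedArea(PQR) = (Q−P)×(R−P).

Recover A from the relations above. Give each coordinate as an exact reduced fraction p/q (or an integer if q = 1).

1. A_x = 8  [AB · CD = 87/4 ∩ 2·signedArea(ACB) = 19]
2. A_y = 47/4  [AB · CD = 87/4 ∩ 2·signedArea(ACB) = 19]
   → A = (8, 47/4)

A = (8, 47/4)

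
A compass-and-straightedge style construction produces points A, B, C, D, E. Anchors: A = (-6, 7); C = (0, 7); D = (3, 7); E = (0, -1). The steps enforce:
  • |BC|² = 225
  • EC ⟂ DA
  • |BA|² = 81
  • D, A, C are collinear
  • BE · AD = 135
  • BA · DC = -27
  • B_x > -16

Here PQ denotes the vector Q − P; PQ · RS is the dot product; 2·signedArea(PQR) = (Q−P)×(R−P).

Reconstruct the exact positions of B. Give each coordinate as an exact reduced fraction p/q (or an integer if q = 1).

1. B_x = -15  [BE · AD = 135]
2. B_y = 7  [|BC|² = 225]
   → B = (-15, 7)

B = (-15, 7)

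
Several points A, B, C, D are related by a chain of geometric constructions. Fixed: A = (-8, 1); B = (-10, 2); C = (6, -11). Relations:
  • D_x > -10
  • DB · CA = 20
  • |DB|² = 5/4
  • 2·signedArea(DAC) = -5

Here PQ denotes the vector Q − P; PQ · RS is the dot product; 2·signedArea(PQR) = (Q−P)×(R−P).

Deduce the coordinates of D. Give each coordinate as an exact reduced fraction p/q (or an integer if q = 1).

D = (-9, 3/2)

1. D_x = -9  [DB · CA = 20 ∩ 2·signedArea(DAC) = -5]
2. D_y = 3/2  [DB · CA = 20 ∩ 2·signedArea(DAC) = -5]
   → D = (-9, 3/2)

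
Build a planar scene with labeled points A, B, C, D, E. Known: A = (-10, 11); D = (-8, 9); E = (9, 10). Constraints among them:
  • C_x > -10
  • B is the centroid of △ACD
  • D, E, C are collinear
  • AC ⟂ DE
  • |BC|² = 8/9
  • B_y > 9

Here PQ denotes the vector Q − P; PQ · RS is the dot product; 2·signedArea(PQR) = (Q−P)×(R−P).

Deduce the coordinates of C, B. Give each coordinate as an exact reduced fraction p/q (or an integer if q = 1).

B = (-4042/435, 4189/435)
C = (-1432/145, 1289/145)

1. C_x = -1432/145  [D, E, C are collinear ∩ AC ⟂ DE]
2. C_y = 1289/145  [D, E, C are collinear ∩ AC ⟂ DE]
   → C = (-1432/145, 1289/145)
3. B_x = -4042/435  [B is the centroid of △ACD]
4. B_y = 4189/435  [B is the centroid of △ACD]
   → B = (-4042/435, 4189/435)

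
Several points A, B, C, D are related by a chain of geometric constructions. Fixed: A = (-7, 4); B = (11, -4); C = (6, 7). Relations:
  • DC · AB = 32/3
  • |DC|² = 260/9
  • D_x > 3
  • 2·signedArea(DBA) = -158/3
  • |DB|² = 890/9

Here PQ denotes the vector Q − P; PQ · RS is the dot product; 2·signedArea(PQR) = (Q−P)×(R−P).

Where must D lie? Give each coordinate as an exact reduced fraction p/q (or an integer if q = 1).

D = (10/3, 7/3)

1. D_x = 10/3  [2·signedArea(DBA) = -158/3 ∩ DC · AB = 32/3]
2. D_y = 7/3  [2·signedArea(DBA) = -158/3 ∩ DC · AB = 32/3]
   → D = (10/3, 7/3)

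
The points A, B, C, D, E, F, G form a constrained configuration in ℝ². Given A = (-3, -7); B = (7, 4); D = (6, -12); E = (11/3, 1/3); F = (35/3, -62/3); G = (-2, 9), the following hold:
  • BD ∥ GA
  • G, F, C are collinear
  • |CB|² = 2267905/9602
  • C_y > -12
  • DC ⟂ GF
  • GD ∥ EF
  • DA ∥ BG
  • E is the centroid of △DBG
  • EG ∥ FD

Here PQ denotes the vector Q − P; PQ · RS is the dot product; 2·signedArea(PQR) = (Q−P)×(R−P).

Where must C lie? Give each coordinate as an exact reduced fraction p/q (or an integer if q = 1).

1. C_x = 70873/9602  [G, F, C are collinear ∩ DC ⟂ GF]
2. C_y = -109115/9602  [G, F, C are collinear ∩ DC ⟂ GF]
   → C = (70873/9602, -109115/9602)

C = (70873/9602, -109115/9602)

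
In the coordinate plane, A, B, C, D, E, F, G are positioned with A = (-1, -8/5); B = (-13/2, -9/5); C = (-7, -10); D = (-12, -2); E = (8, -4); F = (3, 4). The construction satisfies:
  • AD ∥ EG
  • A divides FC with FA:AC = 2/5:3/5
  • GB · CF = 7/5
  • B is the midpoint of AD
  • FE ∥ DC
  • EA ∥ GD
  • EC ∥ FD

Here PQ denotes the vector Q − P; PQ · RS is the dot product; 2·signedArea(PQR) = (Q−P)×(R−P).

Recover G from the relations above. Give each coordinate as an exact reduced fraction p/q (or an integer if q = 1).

1. G_x = -3  [EA ∥ GD ∩ AD ∥ EG]
2. G_y = -22/5  [EA ∥ GD ∩ AD ∥ EG]
   → G = (-3, -22/5)

G = (-3, -22/5)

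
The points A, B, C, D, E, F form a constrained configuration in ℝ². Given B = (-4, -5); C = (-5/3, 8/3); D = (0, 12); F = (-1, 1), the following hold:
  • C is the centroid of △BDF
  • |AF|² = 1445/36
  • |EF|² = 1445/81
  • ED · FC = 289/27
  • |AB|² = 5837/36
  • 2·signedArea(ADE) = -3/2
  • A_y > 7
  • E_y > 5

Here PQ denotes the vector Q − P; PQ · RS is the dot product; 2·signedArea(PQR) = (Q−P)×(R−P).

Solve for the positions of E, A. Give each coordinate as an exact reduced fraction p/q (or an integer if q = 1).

A = (-5/6, 22/3)
E = (-8/9, 47/9)

1. E_x = -8/9  [line 2/3·x + -5/3·y + 251/27 = 0 ∩ |EF|² = 1445/81]
2. E_y = 47/9  [line 2/3·x + -5/3·y + 251/27 = 0 ∩ |EF|² = 1445/81]
   → E = (-8/9, 47/9)
3. A_x = -5/6  [line 61/9·x + -8/9·y + 73/6 = 0 ∩ |AB|² = 5837/36]
4. A_y = 22/3  [line 61/9·x + -8/9·y + 73/6 = 0 ∩ |AB|² = 5837/36]
   → A = (-5/6, 22/3)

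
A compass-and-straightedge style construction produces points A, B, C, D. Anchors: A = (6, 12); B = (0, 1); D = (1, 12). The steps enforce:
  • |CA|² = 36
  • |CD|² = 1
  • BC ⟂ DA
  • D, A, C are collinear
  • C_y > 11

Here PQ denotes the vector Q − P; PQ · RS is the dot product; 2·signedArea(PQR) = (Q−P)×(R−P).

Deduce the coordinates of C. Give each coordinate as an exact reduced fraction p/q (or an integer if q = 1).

C = (0, 12)

1. C_x = 0  [D, A, C are collinear ∩ BC ⟂ DA]
2. C_y = 12  [D, A, C are collinear ∩ BC ⟂ DA]
   → C = (0, 12)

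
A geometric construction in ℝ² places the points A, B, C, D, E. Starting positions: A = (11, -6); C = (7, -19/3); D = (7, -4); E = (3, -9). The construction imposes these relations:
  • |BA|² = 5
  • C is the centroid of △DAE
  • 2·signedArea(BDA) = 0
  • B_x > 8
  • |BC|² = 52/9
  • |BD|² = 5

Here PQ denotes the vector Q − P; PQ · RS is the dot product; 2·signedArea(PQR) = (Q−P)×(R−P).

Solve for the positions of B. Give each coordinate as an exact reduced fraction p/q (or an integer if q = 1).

1. B_x = 9  [line 2·x + 4·y + 2 = 0 ∩ |BD|² = 5]
2. B_y = -5  [line 2·x + 4·y + 2 = 0 ∩ |BD|² = 5]
   → B = (9, -5)

B = (9, -5)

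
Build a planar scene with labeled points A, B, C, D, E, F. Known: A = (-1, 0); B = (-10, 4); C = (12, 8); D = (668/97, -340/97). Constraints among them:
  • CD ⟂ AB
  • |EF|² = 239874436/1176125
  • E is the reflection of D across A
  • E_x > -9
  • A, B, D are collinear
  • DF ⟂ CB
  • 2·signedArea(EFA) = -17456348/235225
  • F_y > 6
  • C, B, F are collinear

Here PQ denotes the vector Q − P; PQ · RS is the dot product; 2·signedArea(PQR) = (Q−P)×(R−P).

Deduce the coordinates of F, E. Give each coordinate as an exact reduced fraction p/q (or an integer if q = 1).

E = (-862/97, 340/97)
F = (60932/12125, 81624/12125)

1. F_x = 60932/12125  [C, B, F are collinear ∩ DF ⟂ CB]
2. F_y = 81624/12125  [C, B, F are collinear ∩ DF ⟂ CB]
   → F = (60932/12125, 81624/12125)
3. E_x = -862/97  [E is the reflection of D across A]
4. E_y = 340/97  [E is the reflection of D across A]
   → E = (-862/97, 340/97)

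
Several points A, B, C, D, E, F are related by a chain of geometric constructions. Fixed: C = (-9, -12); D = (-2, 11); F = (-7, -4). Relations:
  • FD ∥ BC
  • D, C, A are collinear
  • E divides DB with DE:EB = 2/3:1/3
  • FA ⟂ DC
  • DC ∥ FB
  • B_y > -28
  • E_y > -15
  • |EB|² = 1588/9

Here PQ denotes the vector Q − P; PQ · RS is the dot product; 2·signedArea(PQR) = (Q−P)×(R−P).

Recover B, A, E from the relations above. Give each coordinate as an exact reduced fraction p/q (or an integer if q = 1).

1. B_x = -14  [FD ∥ BC ∩ DC ∥ FB]
2. B_y = -27  [FD ∥ BC ∩ DC ∥ FB]
   → B = (-14, -27)
3. A_x = -1908/289  [D, C, A are collinear ∩ FA ⟂ DC]
4. A_y = -1191/289  [D, C, A are collinear ∩ FA ⟂ DC]
   → A = (-1908/289, -1191/289)
5. E_x = -10  [E divides DB with DE:EB = 2/3:1/3]
6. E_y = -43/3  [E divides DB with DE:EB = 2/3:1/3]
   → E = (-10, -43/3)

A = (-1908/289, -1191/289)
B = (-14, -27)
E = (-10, -43/3)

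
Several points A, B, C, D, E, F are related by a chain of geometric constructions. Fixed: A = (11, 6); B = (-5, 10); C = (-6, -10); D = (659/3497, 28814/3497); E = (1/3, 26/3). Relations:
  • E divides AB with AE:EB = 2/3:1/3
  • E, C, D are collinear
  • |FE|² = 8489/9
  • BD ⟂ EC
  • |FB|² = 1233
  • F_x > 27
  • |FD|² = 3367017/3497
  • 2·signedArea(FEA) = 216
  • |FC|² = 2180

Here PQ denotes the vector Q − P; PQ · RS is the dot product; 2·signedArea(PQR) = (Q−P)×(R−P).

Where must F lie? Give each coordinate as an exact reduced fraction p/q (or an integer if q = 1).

1. F_x = 28  [line 8/3·x + 32/3·y + -928/3 = 0 ∩ |FE|² = 8489/9]
2. F_y = 22  [line 8/3·x + 32/3·y + -928/3 = 0 ∩ |FE|² = 8489/9]
   → F = (28, 22)

F = (28, 22)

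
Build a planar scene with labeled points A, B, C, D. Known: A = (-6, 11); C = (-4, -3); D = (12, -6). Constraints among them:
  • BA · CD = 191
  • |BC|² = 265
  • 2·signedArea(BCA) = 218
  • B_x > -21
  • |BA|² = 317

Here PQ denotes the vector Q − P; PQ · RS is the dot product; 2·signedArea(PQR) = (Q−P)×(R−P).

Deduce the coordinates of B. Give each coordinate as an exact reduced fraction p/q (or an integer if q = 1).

1. B_x = -20  [BA · CD = 191 ∩ 2·signedArea(BCA) = 218]
2. B_y = 0  [BA · CD = 191 ∩ 2·signedArea(BCA) = 218]
   → B = (-20, 0)

B = (-20, 0)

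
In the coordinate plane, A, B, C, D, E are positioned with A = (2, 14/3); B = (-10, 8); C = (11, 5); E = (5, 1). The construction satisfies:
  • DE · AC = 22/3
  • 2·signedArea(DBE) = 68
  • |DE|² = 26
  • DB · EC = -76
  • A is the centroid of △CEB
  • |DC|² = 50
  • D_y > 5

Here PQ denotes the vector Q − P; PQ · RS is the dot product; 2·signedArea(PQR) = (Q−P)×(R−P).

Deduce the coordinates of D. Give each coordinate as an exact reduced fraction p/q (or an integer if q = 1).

D = (4, 6)

1. D_x = 4  [DB · EC = -76 ∩ DE · AC = 22/3]
2. D_y = 6  [DB · EC = -76 ∩ DE · AC = 22/3]
   → D = (4, 6)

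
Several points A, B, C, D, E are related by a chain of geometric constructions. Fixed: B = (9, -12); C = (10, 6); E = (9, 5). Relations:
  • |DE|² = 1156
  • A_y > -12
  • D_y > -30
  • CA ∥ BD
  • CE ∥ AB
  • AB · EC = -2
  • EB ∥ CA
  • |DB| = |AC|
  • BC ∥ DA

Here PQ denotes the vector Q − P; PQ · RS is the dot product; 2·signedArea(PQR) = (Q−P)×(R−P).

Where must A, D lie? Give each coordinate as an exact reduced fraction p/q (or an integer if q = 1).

A = (10, -11)
D = (9, -29)

1. A_x = 10  [CE ∥ AB ∩ EB ∥ CA]
2. A_y = -11  [CE ∥ AB ∩ EB ∥ CA]
   → A = (10, -11)
3. D_x = 9  [BC ∥ DA ∩ CA ∥ BD]
4. D_y = -29  [BC ∥ DA ∩ CA ∥ BD]
   → D = (9, -29)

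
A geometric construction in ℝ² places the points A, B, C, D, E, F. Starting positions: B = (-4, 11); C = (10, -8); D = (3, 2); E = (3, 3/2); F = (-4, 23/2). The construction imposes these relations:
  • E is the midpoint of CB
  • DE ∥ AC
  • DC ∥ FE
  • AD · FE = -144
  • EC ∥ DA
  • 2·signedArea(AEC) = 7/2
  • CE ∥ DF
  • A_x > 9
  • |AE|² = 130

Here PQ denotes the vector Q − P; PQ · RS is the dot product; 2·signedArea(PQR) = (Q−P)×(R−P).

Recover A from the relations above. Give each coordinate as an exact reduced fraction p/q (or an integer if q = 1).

A = (10, -15/2)

1. A_x = 10  [DE ∥ AC ∩ EC ∥ DA]
2. A_y = -15/2  [DE ∥ AC ∩ EC ∥ DA]
   → A = (10, -15/2)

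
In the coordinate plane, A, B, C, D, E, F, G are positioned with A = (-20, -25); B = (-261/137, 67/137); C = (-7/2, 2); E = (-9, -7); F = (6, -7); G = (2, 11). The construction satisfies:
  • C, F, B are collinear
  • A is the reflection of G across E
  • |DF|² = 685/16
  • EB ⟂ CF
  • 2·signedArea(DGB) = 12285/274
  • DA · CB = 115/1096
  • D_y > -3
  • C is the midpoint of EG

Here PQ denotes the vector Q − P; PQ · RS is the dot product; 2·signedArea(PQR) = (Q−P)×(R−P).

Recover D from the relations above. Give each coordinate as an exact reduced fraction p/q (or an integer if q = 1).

D = (5/4, -5/2)

1. D_x = 5/4  [DA · CB = 115/1096 ∩ 2·signedArea(DGB) = 12285/274]
2. D_y = -5/2  [DA · CB = 115/1096 ∩ 2·signedArea(DGB) = 12285/274]
   → D = (5/4, -5/2)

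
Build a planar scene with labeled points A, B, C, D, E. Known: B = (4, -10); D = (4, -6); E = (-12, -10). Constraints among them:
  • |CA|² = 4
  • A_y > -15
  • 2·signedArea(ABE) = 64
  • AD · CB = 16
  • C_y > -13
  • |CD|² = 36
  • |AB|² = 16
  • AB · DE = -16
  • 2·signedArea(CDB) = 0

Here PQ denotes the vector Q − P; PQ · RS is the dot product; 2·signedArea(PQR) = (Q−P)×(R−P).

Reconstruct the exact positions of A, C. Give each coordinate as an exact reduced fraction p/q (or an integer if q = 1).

1. A_x = 4  [2·signedArea(ABE) = 64 ∩ AB · DE = -16]
2. A_y = -14  [2·signedArea(ABE) = 64 ∩ AB · DE = -16]
   → A = (4, -14)
3. C_x = 4  [2·signedArea(CDB) = 0 ∩ AD · CB = 16]
4. C_y = -12  [2·signedArea(CDB) = 0 ∩ AD · CB = 16]
   → C = (4, -12)

A = (4, -14)
C = (4, -12)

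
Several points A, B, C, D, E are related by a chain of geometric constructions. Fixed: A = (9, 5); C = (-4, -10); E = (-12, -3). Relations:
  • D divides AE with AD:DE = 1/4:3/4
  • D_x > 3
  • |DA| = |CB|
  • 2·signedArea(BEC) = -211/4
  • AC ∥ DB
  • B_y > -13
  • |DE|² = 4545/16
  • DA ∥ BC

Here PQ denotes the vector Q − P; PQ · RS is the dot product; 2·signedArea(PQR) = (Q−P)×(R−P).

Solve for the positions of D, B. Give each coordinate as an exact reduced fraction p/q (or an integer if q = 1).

1. D_x = 15/4  [D divides AE with AD:DE = 1/4:3/4]
2. D_y = 3  [D divides AE with AD:DE = 1/4:3/4]
   → D = (15/4, 3)
3. B_x = -37/4  [DA ∥ BC ∩ AC ∥ DB]
4. B_y = -12  [DA ∥ BC ∩ AC ∥ DB]
   → B = (-37/4, -12)

B = (-37/4, -12)
D = (15/4, 3)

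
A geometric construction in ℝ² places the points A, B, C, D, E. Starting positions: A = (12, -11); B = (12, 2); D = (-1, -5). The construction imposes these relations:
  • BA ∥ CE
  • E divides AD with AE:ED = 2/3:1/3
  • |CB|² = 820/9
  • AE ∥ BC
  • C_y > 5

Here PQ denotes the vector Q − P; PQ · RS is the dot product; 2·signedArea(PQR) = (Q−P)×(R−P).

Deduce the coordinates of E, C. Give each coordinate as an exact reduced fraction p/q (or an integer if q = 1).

C = (10/3, 6)
E = (10/3, -7)

1. E_x = 10/3  [E divides AD with AE:ED = 2/3:1/3]
2. E_y = -7  [E divides AD with AE:ED = 2/3:1/3]
   → E = (10/3, -7)
3. C_x = 10/3  [BA ∥ CE ∩ AE ∥ BC]
4. C_y = 6  [BA ∥ CE ∩ AE ∥ BC]
   → C = (10/3, 6)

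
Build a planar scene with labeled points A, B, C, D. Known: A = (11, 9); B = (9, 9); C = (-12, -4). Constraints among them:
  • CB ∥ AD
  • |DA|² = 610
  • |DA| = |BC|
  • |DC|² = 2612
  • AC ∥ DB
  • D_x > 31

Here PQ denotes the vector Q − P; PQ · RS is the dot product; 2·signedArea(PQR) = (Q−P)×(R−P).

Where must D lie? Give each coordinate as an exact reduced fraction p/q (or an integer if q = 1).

1. D_x = 32  [AC ∥ DB ∩ CB ∥ AD]
2. D_y = 22  [AC ∥ DB ∩ CB ∥ AD]
   → D = (32, 22)

D = (32, 22)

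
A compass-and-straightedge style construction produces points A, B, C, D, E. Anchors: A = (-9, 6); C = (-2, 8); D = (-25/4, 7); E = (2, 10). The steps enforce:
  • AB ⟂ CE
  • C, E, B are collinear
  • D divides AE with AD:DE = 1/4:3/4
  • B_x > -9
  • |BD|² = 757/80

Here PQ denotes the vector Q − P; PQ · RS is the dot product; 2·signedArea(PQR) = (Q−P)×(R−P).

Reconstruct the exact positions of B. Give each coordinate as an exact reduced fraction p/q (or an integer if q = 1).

1. B_x = -42/5  [C, E, B are collinear ∩ AB ⟂ CE]
2. B_y = 24/5  [C, E, B are collinear ∩ AB ⟂ CE]
   → B = (-42/5, 24/5)

B = (-42/5, 24/5)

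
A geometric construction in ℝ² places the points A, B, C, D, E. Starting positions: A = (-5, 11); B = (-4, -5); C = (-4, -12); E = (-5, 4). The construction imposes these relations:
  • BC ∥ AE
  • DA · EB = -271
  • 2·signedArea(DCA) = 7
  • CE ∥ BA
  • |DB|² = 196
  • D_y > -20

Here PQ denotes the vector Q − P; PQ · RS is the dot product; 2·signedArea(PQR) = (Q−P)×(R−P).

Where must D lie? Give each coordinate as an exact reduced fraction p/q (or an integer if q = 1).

1. D_x = -4  [2·signedArea(DCA) = 7 ∩ DA · EB = -271]
2. D_y = -19  [2·signedArea(DCA) = 7 ∩ DA · EB = -271]
   → D = (-4, -19)

D = (-4, -19)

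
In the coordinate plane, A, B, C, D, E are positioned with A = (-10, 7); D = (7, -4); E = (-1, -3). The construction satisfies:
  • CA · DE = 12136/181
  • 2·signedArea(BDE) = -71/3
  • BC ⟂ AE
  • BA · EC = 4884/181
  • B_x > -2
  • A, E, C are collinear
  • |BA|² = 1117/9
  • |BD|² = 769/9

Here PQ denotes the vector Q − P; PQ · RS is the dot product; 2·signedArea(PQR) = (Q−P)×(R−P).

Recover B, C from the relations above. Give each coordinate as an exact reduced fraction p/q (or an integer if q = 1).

B = (-4/3, 0)
C = (-478/181, -213/181)

1. B_x = -4/3  [line -1·x + -8·y + -4/3 = 0 ∩ |BA|² = 1117/9]
2. B_y = 0  [line -1·x + -8·y + -4/3 = 0 ∩ |BA|² = 1117/9]
   → B = (-4/3, 0)
3. C_x = -478/181  [BA · EC = 4884/181 ∩ A, E, C are collinear]
4. C_y = -213/181  [BA · EC = 4884/181 ∩ A, E, C are collinear]
   → C = (-478/181, -213/181)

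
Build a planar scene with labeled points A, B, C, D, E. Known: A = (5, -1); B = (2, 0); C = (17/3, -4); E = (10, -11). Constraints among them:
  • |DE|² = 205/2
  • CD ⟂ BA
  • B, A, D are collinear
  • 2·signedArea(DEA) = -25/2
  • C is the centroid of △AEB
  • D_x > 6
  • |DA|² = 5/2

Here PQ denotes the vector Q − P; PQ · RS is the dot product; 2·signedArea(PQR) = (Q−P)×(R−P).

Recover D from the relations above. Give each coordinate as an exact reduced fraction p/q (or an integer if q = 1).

1. D_x = 13/2  [B, A, D are collinear ∩ CD ⟂ BA]
2. D_y = -3/2  [B, A, D are collinear ∩ CD ⟂ BA]
   → D = (13/2, -3/2)

D = (13/2, -3/2)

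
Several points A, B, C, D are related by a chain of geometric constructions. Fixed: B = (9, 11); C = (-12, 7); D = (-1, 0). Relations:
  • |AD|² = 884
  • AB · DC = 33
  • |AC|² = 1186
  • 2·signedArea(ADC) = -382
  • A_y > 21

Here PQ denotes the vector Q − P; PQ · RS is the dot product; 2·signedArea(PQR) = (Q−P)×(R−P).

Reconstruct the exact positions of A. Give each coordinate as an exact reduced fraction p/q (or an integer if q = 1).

A = (19, 22)

1. A_x = 19  [2·signedArea(ADC) = -382 ∩ AB · DC = 33]
2. A_y = 22  [2·signedArea(ADC) = -382 ∩ AB · DC = 33]
   → A = (19, 22)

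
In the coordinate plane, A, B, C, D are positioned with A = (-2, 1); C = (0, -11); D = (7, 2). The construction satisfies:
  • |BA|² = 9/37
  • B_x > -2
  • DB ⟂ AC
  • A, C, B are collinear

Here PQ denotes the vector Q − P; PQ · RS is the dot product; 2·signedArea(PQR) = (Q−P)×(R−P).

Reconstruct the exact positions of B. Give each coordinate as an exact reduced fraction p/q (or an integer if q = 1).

B = (-71/37, 19/37)

1. B_x = -71/37  [A, C, B are collinear ∩ DB ⟂ AC]
2. B_y = 19/37  [A, C, B are collinear ∩ DB ⟂ AC]
   → B = (-71/37, 19/37)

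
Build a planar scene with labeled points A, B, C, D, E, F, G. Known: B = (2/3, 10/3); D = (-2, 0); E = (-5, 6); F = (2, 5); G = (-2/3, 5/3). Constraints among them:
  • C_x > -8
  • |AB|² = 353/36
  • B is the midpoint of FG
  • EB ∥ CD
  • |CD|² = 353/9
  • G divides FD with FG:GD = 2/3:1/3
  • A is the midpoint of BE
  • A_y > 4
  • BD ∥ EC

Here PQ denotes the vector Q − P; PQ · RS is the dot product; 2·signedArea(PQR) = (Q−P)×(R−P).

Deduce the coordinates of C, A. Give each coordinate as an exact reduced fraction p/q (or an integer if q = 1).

A = (-13/6, 14/3)
C = (-23/3, 8/3)

1. C_x = -23/3  [EB ∥ CD ∩ BD ∥ EC]
2. C_y = 8/3  [EB ∥ CD ∩ BD ∥ EC]
   → C = (-23/3, 8/3)
3. A_x = -13/6  [A is the midpoint of BE]
4. A_y = 14/3  [A is the midpoint of BE]
   → A = (-13/6, 14/3)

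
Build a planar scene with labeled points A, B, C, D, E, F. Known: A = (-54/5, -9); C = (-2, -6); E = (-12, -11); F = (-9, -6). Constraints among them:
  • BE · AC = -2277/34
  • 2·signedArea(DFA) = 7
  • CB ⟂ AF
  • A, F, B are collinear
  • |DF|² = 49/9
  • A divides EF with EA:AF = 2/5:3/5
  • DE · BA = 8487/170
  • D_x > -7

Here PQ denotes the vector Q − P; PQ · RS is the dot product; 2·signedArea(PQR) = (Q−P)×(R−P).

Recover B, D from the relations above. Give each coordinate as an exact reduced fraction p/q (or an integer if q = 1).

B = (-243/34, -99/34)
D = (-20/3, -6)

1. B_x = -243/34  [A, F, B are collinear ∩ CB ⟂ AF]
2. B_y = -99/34  [A, F, B are collinear ∩ CB ⟂ AF]
   → B = (-243/34, -99/34)
3. D_x = -20/3  [2·signedArea(DFA) = 7 ∩ DE · BA = 8487/170]
4. D_y = -6  [2·signedArea(DFA) = 7 ∩ DE · BA = 8487/170]
   → D = (-20/3, -6)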